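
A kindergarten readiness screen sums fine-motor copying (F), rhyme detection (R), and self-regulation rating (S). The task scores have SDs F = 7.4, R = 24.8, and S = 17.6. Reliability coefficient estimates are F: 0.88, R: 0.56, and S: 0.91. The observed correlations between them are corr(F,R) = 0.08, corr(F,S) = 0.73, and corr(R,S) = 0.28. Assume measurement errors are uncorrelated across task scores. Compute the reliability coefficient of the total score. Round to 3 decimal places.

Var(F+R+S) = 7.4² + 24.8² + 17.6² + 2·[7.4·24.8·0.08 + 7.4·17.6·0.73 + 24.8·17.6·0.28] = 979.56 + 463.942 = 1443.5.
With uncorrelated errors the cross-covariances are all true-score covariance, so they carry over unchanged; only the diagonal terms shrink to ρᵢσᵢ².
True-score variance = [7.4²·0.88 + 24.8²·0.56 + 17.6²·0.91] + 463.942 = 674.493 + 463.942 = 1138.44.
Reliability = 1138.44 / 1443.5 = 0.789.

0.789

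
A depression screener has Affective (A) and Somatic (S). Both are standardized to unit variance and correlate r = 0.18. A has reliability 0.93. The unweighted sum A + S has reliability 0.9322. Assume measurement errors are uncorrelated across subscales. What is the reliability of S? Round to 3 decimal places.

Var(A+S) = 2 + 2·0.18 = 2.360.
True-score variance = ρ_A + ρ_S + 2·0.18, so 0.9322 = (0.93 + ρ_S + 0.36) / 2.360.
ρ_S = 0.9322·2.360 − 0.93 − 0.36 = 0.910.

0.910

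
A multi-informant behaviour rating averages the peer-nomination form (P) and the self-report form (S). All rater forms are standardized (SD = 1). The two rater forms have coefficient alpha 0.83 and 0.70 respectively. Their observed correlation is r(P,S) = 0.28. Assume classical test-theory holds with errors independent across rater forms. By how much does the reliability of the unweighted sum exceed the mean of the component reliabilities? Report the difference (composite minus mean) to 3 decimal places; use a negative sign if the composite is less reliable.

0.051

Var(sum) = 2 + 0.56 = 2.56; true-score variance = 1.53 + 0.56 = 2.09; composite reliability = 0.8164.
Mean component reliability = 0.7650.
Difference = 0.8164 − 0.7650 = 0.051.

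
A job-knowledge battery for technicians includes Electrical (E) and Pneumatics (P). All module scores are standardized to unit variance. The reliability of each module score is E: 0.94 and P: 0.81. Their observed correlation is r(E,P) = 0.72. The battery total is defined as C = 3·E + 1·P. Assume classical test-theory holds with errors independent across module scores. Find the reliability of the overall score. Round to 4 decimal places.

Var(C) = 3² + 1 + 2·[3·0.72] = 10 + 4.32 = 14.32.
Because errors are independent across components, Cov(Tᵢ,Tⱼ) = Cov(Xᵢ,Xⱼ); the off-diagonal part of the true-score variance is the same as above.
True-score variance = [3²·0.94 + 0.81] + 4.32 = 9.27 + 4.32 = 13.59.
Reliability = 13.59 / 14.32 = 0.9490.

0.9490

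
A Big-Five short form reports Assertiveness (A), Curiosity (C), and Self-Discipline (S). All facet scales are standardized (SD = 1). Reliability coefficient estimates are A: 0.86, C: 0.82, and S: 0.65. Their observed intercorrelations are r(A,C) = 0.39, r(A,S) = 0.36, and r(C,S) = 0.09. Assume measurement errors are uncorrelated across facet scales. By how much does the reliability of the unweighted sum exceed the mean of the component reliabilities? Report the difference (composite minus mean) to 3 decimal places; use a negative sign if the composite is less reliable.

0.080

Var(sum) = 3 + 1.68 = 4.68; true-score variance = 2.33 + 1.68 = 4.01; composite reliability = 0.8568.
Mean component reliability = 0.7767.
Difference = 0.8568 − 0.7767 = 0.080.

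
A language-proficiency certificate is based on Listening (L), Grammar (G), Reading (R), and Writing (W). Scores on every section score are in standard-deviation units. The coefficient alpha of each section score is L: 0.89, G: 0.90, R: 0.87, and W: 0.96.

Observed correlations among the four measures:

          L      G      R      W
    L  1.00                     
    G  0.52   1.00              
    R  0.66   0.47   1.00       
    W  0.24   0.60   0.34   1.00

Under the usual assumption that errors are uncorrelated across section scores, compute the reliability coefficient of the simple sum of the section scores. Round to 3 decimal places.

0.961

Var(L+G+R+W) = 4 + 2·[0.52 + 0.66 + 0.24 + 0.47 + 0.60 + 0.34] = 4 + 5.66 = 9.66.
Under uncorrelated errors the observed covariances equal the true-score covariances, so only the own-variance terms attenuate.
True-score variance = [0.89 + 0.90 + 0.87 + 0.96] + 5.66 = 3.62 + 5.66 = 9.28.
Reliability = 9.28 / 9.66 = 0.961.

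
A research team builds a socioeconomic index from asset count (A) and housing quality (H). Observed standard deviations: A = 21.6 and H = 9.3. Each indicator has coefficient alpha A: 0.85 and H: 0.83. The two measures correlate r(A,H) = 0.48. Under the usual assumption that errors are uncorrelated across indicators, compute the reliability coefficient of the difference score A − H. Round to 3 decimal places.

0.765

Var(A−H) = 21.6² + 9.3² − 2·21.6·9.3·0.48 = 553.05 − 192.845 = 360.205.
Under uncorrelated errors the observed covariances equal the true-score covariances, so only the own-variance terms attenuate.
True-score variance = [21.6²·0.85 + 9.3²·0.83] − 192.845 = 468.363 − 192.845 = 275.518.
Reliability = 275.518 / 360.205 = 0.765.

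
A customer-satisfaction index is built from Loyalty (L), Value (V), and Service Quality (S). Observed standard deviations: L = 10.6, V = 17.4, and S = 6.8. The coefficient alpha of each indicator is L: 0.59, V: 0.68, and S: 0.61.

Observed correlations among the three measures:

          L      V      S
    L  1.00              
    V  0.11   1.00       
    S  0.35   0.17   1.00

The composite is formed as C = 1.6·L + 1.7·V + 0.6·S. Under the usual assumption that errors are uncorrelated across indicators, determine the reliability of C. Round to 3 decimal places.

0.707

Var(C) = 1.6²·10.6² + 1.7²·17.4² + 0.6²·6.8² + 2·[2.72·10.6·17.4·0.11 + 0.96·10.6·6.8·0.35 + 1.02·17.4·6.8·0.17] = 1179.26 + 199.84 = 1379.1.
Under uncorrelated errors the observed covariances equal the true-score covariances, so only the own-variance terms attenuate.
True-score variance = [1.6²·10.6²·0.59 + 1.7²·17.4²·0.68 + 0.6²·6.8²·0.61] + 199.84 = 774.847 + 199.84 = 974.687.
Reliability = 974.687 / 1379.1 = 0.707.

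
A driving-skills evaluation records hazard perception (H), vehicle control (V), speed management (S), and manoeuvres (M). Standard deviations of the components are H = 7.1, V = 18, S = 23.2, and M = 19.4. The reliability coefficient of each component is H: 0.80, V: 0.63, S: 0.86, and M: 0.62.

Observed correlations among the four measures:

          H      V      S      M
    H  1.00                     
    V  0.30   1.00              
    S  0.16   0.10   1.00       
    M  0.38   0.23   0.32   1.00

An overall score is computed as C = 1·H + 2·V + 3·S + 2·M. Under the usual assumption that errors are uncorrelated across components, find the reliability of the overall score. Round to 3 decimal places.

0.843

Var(C) = 7.1² + 2²·18² + 3²·23.2² + 2²·19.4² + 2·[2·7.1·18·0.30 + 3·7.1·23.2·0.16 + 2·7.1·19.4·0.38 + 6·18·23.2·0.10 + 4·18·19.4·0.23 + 6·23.2·19.4·0.32] = 7696.01 + 3392.81 = 11088.8.
Because errors are independent across components, Cov(Tᵢ,Tⱼ) = Cov(Xᵢ,Xⱼ); the off-diagonal part of the true-score variance is the same as above.
True-score variance = [7.1²·0.80 + 2²·18²·0.63 + 3²·23.2²·0.86 + 2²·19.4²·0.62] + 3392.81 = 5956.16 + 3392.81 = 9348.97.
Reliability = 9348.97 / 11088.8 = 0.843.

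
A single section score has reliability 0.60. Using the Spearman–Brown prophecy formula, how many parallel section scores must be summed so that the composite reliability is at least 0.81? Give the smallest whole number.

k ≥ ρ*(1−ρ₁)/(ρ₁(1−ρ*)) = 0.81·0.40 / (0.60·0.19) = 2.842.
Smallest integer k = 3.

3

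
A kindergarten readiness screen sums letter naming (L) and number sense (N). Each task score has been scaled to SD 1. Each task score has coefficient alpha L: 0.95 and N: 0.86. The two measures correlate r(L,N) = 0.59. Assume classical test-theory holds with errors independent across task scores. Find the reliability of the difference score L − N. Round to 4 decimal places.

Var(L−N) = 1 + 1 − 2·0.59 = 2 − 1.18 = 0.82.
Under uncorrelated errors the observed covariances equal the true-score covariances, so only the own-variance terms attenuate.
True-score variance = [0.95 + 0.86] − 1.18 = 1.81 − 1.18 = 0.63.
Reliability = 0.63 / 0.82 = 0.7683.

0.7683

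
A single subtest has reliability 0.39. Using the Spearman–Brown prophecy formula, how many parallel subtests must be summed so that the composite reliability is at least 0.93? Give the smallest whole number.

k ≥ ρ*(1−ρ₁)/(ρ₁(1−ρ*)) = 0.93·0.61 / (0.39·0.07) = 20.780.
Smallest integer k = 21.

21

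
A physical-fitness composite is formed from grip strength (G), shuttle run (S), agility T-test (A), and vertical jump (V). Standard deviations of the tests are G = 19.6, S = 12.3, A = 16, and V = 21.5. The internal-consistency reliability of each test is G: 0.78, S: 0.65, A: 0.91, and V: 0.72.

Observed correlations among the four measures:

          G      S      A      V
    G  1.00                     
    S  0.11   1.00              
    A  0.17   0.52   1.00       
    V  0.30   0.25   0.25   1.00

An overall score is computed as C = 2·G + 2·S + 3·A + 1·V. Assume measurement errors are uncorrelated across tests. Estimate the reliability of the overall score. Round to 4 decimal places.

Var(C) = 2²·19.6² + 2²·12.3² + 3²·16² + 21.5² + 2·[4·19.6·12.3·0.11 + 6·19.6·16·0.17 + 2·19.6·21.5·0.30 + 6·12.3·16·0.52 + 2·12.3·21.5·0.25 + 3·16·21.5·0.25] = 4908.05 + 3366.06 = 8274.11.
Under uncorrelated errors the observed covariances equal the true-score covariances, so only the own-variance terms attenuate.
True-score variance = [2²·19.6²·0.78 + 2²·12.3²·0.65 + 3²·16²·0.91 + 21.5²·0.72] + 3366.06 = 4021.39 + 3366.06 = 7387.45.
Reliability = 7387.45 / 8274.11 = 0.8928.

0.8928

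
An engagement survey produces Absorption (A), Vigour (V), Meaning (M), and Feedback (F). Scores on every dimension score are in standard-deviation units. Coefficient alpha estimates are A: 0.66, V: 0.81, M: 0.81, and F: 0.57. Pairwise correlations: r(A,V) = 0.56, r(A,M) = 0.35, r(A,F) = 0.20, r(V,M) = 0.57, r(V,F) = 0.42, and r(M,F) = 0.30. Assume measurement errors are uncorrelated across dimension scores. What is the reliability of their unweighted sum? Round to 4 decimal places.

Var(A+V+M+F) = 4 + 2·[0.56 + 0.35 + 0.20 + 0.57 + 0.42 + 0.30] = 4 + 4.8 = 8.8.
Because errors are independent across components, Cov(Tᵢ,Tⱼ) = Cov(Xᵢ,Xⱼ); the off-diagonal part of the true-score variance is the same as above.
True-score variance = [0.66 + 0.81 + 0.81 + 0.57] + 4.8 = 2.85 + 4.8 = 7.65.
Reliability = 7.65 / 8.8 = 0.8693.

0.8693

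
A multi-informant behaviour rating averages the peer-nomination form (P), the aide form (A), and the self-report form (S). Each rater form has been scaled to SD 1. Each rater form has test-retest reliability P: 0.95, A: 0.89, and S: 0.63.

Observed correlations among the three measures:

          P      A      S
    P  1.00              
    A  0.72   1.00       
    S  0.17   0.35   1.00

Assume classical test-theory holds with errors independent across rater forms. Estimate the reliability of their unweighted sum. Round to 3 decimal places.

0.903

Var(P+A+S) = 3 + 2·[0.72 + 0.17 + 0.35] = 3 + 2.48 = 5.48.
Under uncorrelated errors the observed covariances equal the true-score covariances, so only the own-variance terms attenuate.
True-score variance = [0.95 + 0.89 + 0.63] + 2.48 = 2.47 + 2.48 = 4.95.
Reliability = 4.95 / 5.48 = 0.903.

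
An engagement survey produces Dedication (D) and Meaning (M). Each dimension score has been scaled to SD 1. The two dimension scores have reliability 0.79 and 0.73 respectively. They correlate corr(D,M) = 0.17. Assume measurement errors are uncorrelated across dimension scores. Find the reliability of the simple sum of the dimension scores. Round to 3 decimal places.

0.795

Var(D+M) = 2 + 2·[0.17] = 2 + 0.34 = 2.34.
Because errors are independent across components, Cov(Tᵢ,Tⱼ) = Cov(Xᵢ,Xⱼ); the off-diagonal part of the true-score variance is the same as above.
True-score variance = [0.79 + 0.73] + 0.34 = 1.52 + 0.34 = 1.86.
Reliability = 1.86 / 2.34 = 0.795.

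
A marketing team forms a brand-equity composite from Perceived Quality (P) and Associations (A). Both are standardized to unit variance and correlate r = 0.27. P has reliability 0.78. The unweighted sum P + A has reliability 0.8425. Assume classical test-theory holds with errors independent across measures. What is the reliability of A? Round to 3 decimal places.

Var(P+A) = 2 + 2·0.27 = 2.540.
True-score variance = ρ_P + ρ_A + 2·0.27, so 0.8425 = (0.78 + ρ_A + 0.54) / 2.540.
ρ_A = 0.8425·2.540 − 0.78 − 0.54 = 0.820.

0.820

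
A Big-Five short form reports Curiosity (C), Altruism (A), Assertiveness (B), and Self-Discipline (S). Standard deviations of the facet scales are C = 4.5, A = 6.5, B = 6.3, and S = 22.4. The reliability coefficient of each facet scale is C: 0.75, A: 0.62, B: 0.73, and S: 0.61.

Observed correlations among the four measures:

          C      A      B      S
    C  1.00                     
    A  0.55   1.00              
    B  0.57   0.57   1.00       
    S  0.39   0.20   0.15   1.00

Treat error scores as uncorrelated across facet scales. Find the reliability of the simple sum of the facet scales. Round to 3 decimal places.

0.746

Var(C+A+B+S) = 4.5² + 6.5² + 6.3² + 22.4² + 2·[4.5·6.5·0.55 + 4.5·6.3·0.57 + 4.5·22.4·0.39 + 6.5·6.3·0.57 + 6.5·22.4·0.20 + 6.3·22.4·0.15] = 603.95 + 290.377 = 894.327.
Because errors are independent across components, Cov(Tᵢ,Tⱼ) = Cov(Xᵢ,Xⱼ); the off-diagonal part of the true-score variance is the same as above.
True-score variance = [4.5²·0.75 + 6.5²·0.62 + 6.3²·0.73 + 22.4²·0.61] + 290.377 = 376.43 + 290.377 = 666.807.
Reliability = 666.807 / 894.327 = 0.746.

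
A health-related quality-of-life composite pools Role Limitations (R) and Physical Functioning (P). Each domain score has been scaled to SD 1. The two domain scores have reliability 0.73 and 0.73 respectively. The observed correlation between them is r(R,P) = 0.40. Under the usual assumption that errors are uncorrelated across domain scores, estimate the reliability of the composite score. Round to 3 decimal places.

0.807

Var(R+P) = 2 + 2·[0.40] = 2 + 0.8 = 2.8.
Because errors are independent across components, Cov(Tᵢ,Tⱼ) = Cov(Xᵢ,Xⱼ); the off-diagonal part of the true-score variance is the same as above.
True-score variance = [0.73 + 0.73] + 0.8 = 1.46 + 0.8 = 2.26.
Reliability = 2.26 / 2.8 = 0.807.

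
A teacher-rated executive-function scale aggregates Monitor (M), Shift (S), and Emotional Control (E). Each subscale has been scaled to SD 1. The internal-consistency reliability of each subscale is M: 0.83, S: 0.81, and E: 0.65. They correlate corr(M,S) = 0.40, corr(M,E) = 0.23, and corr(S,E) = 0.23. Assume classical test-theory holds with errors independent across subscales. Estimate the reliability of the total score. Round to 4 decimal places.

0.8496

Var(M+S+E) = 3 + 2·[0.40 + 0.23 + 0.23] = 3 + 1.72 = 4.72.
Under uncorrelated errors the observed covariances equal the true-score covariances, so only the own-variance terms attenuate.
True-score variance = [0.83 + 0.81 + 0.65] + 1.72 = 2.29 + 1.72 = 4.01.
Reliability = 4.01 / 4.72 = 0.8496.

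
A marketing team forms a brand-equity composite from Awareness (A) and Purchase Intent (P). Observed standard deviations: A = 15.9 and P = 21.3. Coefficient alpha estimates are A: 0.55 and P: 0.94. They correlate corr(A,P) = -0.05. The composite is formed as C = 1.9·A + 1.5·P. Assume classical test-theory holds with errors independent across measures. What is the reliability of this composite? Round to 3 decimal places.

0.743

Var(C) = 1.9²·15.9² + 1.5²·21.3² + 2·[2.85·15.9·21.3·(-0.05)] = 1933.45 − 96.5209 = 1836.93.
With uncorrelated errors the cross-covariances are all true-score covariance, so they carry over unchanged; only the diagonal terms shrink to ρᵢσᵢ².
True-score variance = [1.9²·15.9²·0.55 + 1.5²·21.3²·0.94] − 96.5209 = 1461.51 − 96.5209 = 1364.99.
Reliability = 1364.99 / 1836.93 = 0.743.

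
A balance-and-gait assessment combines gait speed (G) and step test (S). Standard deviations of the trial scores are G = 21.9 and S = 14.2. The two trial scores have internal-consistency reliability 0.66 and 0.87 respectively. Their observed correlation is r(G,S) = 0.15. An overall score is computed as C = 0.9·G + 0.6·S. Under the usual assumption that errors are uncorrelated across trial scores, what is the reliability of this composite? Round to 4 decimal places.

Var(C) = 0.9²·21.9² + 0.6²·14.2² + 2·[0.54·21.9·14.2·0.15] = 461.075 + 50.3788 = 511.453.
With uncorrelated errors the cross-covariances are all true-score covariance, so they carry over unchanged; only the diagonal terms shrink to ρᵢσᵢ².
True-score variance = [0.9²·21.9²·0.66 + 0.6²·14.2²·0.87] + 50.3788 = 319.553 + 50.3788 = 369.932.
Reliability = 369.932 / 511.453 = 0.7233.

0.7233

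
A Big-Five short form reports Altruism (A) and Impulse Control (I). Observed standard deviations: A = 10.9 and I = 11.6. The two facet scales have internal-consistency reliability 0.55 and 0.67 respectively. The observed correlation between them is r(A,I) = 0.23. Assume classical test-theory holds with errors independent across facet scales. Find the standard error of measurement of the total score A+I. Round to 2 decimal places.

Var(total) = 253.37 + 58.1624 = 311.532.
True-score variance = 155.501 + 58.1624 = 213.663, so reliability = 0.6858.
Error variance = 311.532 − 213.663 = 97.8693; SEM = √97.8693 = 9.89.

9.89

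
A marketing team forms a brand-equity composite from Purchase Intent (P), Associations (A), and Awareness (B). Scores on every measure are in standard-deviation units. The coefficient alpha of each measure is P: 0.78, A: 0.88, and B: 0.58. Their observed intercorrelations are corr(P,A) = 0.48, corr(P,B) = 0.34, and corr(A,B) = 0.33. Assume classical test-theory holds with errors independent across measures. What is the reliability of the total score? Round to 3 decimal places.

0.857

Var(P+A+B) = 3 + 2·[0.48 + 0.34 + 0.33] = 3 + 2.3 = 5.3.
Under uncorrelated errors the observed covariances equal the true-score covariances, so only the own-variance terms attenuate.
True-score variance = [0.78 + 0.88 + 0.58] + 2.3 = 2.24 + 2.3 = 4.54.
Reliability = 4.54 / 5.3 = 0.857.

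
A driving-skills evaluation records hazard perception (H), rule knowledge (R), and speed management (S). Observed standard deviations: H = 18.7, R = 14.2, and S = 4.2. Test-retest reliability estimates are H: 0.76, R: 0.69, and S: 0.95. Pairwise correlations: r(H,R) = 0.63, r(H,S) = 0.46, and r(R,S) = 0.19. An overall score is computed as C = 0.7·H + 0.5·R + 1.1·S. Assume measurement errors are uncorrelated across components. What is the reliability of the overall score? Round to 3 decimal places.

Var(C) = 0.7²·18.7² + 0.5²·14.2² + 1.1²·4.2² + 2·[0.35·18.7·14.2·0.63 + 0.77·18.7·4.2·0.46 + 0.55·14.2·4.2·0.19] = 243.102 + 185.206 = 428.308.
Under uncorrelated errors the observed covariances equal the true-score covariances, so only the own-variance terms attenuate.
True-score variance = [0.7²·18.7²·0.76 + 0.5²·14.2²·0.69 + 1.1²·4.2²·0.95] + 185.206 = 185.285 + 185.206 = 370.49.
Reliability = 370.49 / 428.308 = 0.865.

0.865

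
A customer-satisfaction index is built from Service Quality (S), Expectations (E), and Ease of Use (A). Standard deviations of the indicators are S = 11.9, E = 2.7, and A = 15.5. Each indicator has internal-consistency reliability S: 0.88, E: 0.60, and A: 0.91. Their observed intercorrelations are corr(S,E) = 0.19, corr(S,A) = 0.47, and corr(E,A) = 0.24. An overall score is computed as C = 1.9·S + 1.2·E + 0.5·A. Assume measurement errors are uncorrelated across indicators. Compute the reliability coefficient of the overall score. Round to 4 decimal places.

0.9098

Var(C) = 1.9²·11.9² + 1.2²·2.7² + 0.5²·15.5² + 2·[2.28·11.9·2.7·0.19 + 0.95·11.9·15.5·0.47 + 0.6·2.7·15.5·0.24] = 581.772 + 204.604 = 786.376.
With uncorrelated errors the cross-covariances are all true-score covariance, so they carry over unchanged; only the diagonal terms shrink to ρᵢσᵢ².
True-score variance = [1.9²·11.9²·0.88 + 1.2²·2.7²·0.60 + 0.5²·15.5²·0.91] + 204.604 = 510.822 + 204.604 = 715.426.
Reliability = 715.426 / 786.376 = 0.9098.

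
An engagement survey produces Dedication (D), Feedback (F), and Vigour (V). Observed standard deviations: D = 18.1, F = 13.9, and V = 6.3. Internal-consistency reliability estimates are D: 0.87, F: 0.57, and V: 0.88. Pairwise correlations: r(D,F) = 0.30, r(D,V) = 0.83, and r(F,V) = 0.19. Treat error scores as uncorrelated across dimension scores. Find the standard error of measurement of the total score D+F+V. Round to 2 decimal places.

11.42

Var(total) = 560.51 + 373.52 = 934.03.
True-score variance = 430.078 + 373.52 = 803.598, so reliability = 0.8604.
Error variance = 934.03 − 803.598 = 130.432; SEM = √130.432 = 11.42.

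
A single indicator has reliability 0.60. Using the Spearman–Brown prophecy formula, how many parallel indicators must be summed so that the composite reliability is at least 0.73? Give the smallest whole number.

k ≥ ρ*(1−ρ₁)/(ρ₁(1−ρ*)) = 0.73·0.40 / (0.60·0.27) = 1.802.
Smallest integer k = 2.

2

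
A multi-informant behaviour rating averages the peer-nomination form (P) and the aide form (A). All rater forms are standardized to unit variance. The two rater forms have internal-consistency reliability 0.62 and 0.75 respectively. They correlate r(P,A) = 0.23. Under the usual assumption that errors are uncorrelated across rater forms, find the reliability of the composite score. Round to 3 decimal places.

Var(P+A) = 2 + 2·[0.23] = 2 + 0.46 = 2.46.
Under uncorrelated errors the observed covariances equal the true-score covariances, so only the own-variance terms attenuate.
True-score variance = [0.62 + 0.75] + 0.46 = 1.37 + 0.46 = 1.83.
Reliability = 1.83 / 2.46 = 0.744.

0.744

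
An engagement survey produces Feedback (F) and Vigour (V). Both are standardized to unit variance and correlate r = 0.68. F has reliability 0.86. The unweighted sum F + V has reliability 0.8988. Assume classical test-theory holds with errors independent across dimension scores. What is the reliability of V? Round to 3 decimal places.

0.800

Var(F+V) = 2 + 2·0.68 = 3.360.
True-score variance = ρ_F + ρ_V + 2·0.68, so 0.8988 = (0.86 + ρ_V + 1.36) / 3.360.
ρ_V = 0.8988·3.360 − 0.86 − 1.36 = 0.800.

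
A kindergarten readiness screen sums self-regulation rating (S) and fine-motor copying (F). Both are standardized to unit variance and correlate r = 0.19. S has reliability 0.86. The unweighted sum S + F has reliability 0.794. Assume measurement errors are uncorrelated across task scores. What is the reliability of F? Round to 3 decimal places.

0.650

Var(S+F) = 2 + 2·0.19 = 2.380.
True-score variance = ρ_S + ρ_F + 2·0.19, so 0.794 = (0.86 + ρ_F + 0.38) / 2.380.
ρ_F = 0.794·2.380 − 0.86 − 0.38 = 0.650.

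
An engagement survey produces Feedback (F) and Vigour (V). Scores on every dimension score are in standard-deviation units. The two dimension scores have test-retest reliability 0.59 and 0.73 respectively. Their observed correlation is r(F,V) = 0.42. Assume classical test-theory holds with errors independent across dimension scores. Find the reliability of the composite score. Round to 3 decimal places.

0.761

Var(F+V) = 2 + 2·[0.42] = 2 + 0.84 = 2.84.
With uncorrelated errors the cross-covariances are all true-score covariance, so they carry over unchanged; only the diagonal terms shrink to ρᵢσᵢ².
True-score variance = [0.59 + 0.73] + 0.84 = 1.32 + 0.84 = 2.16.
Reliability = 2.16 / 2.84 = 0.761.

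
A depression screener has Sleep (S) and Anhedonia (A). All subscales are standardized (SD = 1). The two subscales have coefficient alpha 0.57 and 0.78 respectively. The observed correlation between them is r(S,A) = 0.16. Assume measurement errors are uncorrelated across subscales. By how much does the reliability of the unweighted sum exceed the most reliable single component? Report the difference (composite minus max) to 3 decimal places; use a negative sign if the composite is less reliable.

-0.060

Var(sum) = 2 + 0.32 = 2.32; true-score variance = 1.35 + 0.32 = 1.67; composite reliability = 0.7198.
Max component reliability = 0.7800.
Difference = 0.7198 − 0.7800 = -0.060.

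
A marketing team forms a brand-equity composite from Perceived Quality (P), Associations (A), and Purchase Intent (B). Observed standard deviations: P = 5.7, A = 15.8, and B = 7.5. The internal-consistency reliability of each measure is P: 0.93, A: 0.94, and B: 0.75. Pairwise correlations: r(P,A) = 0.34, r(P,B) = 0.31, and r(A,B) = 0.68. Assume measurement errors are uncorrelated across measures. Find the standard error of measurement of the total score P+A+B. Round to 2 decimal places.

5.60

Var(total) = 338.38 + 248.906 = 587.286.
True-score variance = 307.065 + 248.906 = 555.971, so reliability = 0.9467.
Error variance = 587.286 − 555.971 = 31.3152; SEM = √31.3152 = 5.60.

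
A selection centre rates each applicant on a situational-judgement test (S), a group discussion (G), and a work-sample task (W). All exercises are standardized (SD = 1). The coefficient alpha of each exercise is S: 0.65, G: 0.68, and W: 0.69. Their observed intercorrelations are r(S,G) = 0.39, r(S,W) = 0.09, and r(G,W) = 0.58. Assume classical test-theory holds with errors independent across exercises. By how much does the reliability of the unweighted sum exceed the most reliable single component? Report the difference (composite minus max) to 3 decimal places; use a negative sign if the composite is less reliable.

0.119

Var(sum) = 3 + 2.12 = 5.12; true-score variance = 2.02 + 2.12 = 4.14; composite reliability = 0.8086.
Max component reliability = 0.6900.
Difference = 0.8086 − 0.6900 = 0.119.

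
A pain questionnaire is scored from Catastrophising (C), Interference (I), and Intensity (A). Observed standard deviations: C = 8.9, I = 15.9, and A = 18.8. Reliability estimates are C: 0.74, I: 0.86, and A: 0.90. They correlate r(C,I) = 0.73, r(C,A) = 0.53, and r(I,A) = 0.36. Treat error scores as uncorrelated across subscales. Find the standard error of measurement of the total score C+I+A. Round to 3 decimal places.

Var(total) = 685.46 + 599.186 = 1284.65.
True-score variance = 594.128 + 599.186 = 1193.31, so reliability = 0.9289.
Error variance = 1284.65 − 1193.31 = 91.332; SEM = √91.332 = 9.557.

9.557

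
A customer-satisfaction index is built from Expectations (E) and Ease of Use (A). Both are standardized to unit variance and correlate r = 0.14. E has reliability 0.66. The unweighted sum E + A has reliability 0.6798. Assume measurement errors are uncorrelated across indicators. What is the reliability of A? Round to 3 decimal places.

Var(E+A) = 2 + 2·0.14 = 2.280.
True-score variance = ρ_E + ρ_A + 2·0.14, so 0.6798 = (0.66 + ρ_A + 0.28) / 2.280.
ρ_A = 0.6798·2.280 − 0.66 − 0.28 = 0.610.

0.610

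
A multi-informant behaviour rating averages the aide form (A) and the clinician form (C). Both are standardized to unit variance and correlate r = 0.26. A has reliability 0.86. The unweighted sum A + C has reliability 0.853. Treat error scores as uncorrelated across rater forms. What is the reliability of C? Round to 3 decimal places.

Var(A+C) = 2 + 2·0.26 = 2.520.
True-score variance = ρ_A + ρ_C + 2·0.26, so 0.853 = (0.86 + ρ_C + 0.52) / 2.520.
ρ_C = 0.853·2.520 − 0.86 − 0.52 = 0.770.

0.770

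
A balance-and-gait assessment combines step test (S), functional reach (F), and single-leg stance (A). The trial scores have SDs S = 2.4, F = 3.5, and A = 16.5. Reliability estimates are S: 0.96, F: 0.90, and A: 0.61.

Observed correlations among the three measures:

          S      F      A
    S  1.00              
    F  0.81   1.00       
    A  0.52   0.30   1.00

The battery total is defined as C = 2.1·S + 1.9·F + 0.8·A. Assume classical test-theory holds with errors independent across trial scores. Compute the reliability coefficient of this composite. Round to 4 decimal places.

Var(C) = 2.1²·2.4² + 1.9²·3.5² + 0.8²·16.5² + 2·[3.99·2.4·3.5·0.81 + 1.68·2.4·16.5·0.52 + 1.52·3.5·16.5·0.30] = 243.864 + 176.153 = 420.017.
With uncorrelated errors the cross-covariances are all true-score covariance, so they carry over unchanged; only the diagonal terms shrink to ρᵢσᵢ².
True-score variance = [2.1²·2.4²·0.96 + 1.9²·3.5²·0.90 + 0.8²·16.5²·0.61] + 176.153 = 170.472 + 176.153 = 346.625.
Reliability = 346.625 / 420.017 = 0.8253.

0.8253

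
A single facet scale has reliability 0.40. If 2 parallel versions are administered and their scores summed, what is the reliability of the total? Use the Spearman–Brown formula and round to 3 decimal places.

ρ_k = kρ / (1 + (k−1)ρ) = 2·0.40 / (1 + 1·0.40) = 0.800 / 1.400 = 0.571.

0.571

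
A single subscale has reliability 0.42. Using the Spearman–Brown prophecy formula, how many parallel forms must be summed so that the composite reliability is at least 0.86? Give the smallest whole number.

k ≥ ρ*(1−ρ₁)/(ρ₁(1−ρ*)) = 0.86·0.58 / (0.42·0.14) = 8.483.
Smallest integer k = 9.

9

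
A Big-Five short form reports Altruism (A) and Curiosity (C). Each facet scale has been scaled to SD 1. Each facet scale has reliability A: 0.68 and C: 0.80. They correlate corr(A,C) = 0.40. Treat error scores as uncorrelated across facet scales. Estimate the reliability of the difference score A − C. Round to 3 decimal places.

0.567

Var(A−C) = 1 + 1 − 2·0.40 = 2 − 0.8 = 1.2.
With uncorrelated errors the cross-covariances are all true-score covariance, so they carry over unchanged; only the diagonal terms shrink to ρᵢσᵢ².
True-score variance = [0.68 + 0.80] − 0.8 = 1.48 − 0.8 = 0.68.
Reliability = 0.68 / 1.2 = 0.567.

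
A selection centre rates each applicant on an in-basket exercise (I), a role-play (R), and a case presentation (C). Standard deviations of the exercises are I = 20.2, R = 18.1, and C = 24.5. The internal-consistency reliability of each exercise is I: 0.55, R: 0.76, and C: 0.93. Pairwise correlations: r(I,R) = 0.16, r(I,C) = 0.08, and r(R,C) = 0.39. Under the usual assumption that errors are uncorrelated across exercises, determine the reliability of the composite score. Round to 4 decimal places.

Var(I+R+C) = 20.2² + 18.1² + 24.5² + 2·[20.2·18.1·0.16 + 20.2·24.5·0.08 + 18.1·24.5·0.39] = 1335.9 + 542.073 = 1877.97.
Because errors are independent across components, Cov(Tᵢ,Tⱼ) = Cov(Xᵢ,Xⱼ); the off-diagonal part of the true-score variance is the same as above.
True-score variance = [20.2²·0.55 + 18.1²·0.76 + 24.5²·0.93] + 542.073 = 1031.64 + 542.073 = 1573.71.
Reliability = 1573.71 / 1877.97 = 0.8380.

0.8380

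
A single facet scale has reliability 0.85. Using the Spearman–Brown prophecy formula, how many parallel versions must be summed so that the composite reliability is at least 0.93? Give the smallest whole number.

3

k ≥ ρ*(1−ρ₁)/(ρ₁(1−ρ*)) = 0.93·0.15 / (0.85·0.07) = 2.345.
Smallest integer k = 3.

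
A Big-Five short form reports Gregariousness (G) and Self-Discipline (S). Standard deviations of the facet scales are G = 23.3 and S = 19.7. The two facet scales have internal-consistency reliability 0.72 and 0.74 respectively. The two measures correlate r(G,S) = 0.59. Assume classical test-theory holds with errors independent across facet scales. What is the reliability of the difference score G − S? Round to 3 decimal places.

0.350

Var(G−S) = 23.3² + 19.7² − 2·23.3·19.7·0.59 = 930.98 − 541.632 = 389.348.
Because errors are independent across components, Cov(Tᵢ,Tⱼ) = Cov(Xᵢ,Xⱼ); the off-diagonal part of the true-score variance is the same as above.
True-score variance = [23.3²·0.72 + 19.7²·0.74] − 541.632 = 678.067 − 541.632 = 136.436.
Reliability = 136.436 / 389.348 = 0.350.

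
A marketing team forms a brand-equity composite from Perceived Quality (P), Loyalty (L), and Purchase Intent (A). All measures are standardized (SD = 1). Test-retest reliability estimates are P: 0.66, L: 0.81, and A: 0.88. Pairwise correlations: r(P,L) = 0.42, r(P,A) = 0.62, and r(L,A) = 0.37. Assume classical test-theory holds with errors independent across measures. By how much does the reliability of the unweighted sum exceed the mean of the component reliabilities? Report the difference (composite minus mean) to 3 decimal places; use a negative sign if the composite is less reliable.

0.105

Var(sum) = 3 + 2.82 = 5.82; true-score variance = 2.35 + 2.82 = 5.17; composite reliability = 0.8883.
Mean component reliability = 0.7833.
Difference = 0.8883 − 0.7833 = 0.105.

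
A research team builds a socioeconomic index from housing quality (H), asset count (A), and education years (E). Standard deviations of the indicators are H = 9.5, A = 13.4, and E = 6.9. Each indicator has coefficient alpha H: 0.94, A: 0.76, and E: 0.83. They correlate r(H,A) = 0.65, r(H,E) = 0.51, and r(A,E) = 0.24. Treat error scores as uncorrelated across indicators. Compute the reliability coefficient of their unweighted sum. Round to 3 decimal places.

0.905

Var(H+A+E) = 9.5² + 13.4² + 6.9² + 2·[9.5·13.4·0.65 + 9.5·6.9·0.51 + 13.4·6.9·0.24] = 317.42 + 276.732 = 594.152.
Under uncorrelated errors the observed covariances equal the true-score covariances, so only the own-variance terms attenuate.
True-score variance = [9.5²·0.94 + 13.4²·0.76 + 6.9²·0.83] + 276.732 = 260.817 + 276.732 = 537.549.
Reliability = 537.549 / 594.152 = 0.905.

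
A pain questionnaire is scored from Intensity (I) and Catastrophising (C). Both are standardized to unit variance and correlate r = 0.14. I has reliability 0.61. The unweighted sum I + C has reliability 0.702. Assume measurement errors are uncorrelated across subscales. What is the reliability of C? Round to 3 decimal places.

Var(I+C) = 2 + 2·0.14 = 2.280.
True-score variance = ρ_I + ρ_C + 2·0.14, so 0.702 = (0.61 + ρ_C + 0.28) / 2.280.
ρ_C = 0.702·2.280 − 0.61 − 0.28 = 0.711.

0.711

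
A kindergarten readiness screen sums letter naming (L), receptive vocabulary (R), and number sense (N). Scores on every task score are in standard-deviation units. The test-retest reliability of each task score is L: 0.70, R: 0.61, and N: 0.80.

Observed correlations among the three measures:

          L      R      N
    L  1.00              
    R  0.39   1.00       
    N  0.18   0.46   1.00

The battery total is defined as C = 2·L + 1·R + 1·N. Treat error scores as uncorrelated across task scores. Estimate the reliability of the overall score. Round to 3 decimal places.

Var(C) = 2² + 1 + 1 + 2·[2·0.39 + 2·0.18 + 0.46] = 6 + 3.2 = 9.2.
Because errors are independent across components, Cov(Tᵢ,Tⱼ) = Cov(Xᵢ,Xⱼ); the off-diagonal part of the true-score variance is the same as above.
True-score variance = [2²·0.70 + 0.61 + 0.80] + 3.2 = 4.21 + 3.2 = 7.41.
Reliability = 7.41 / 9.2 = 0.805.

0.805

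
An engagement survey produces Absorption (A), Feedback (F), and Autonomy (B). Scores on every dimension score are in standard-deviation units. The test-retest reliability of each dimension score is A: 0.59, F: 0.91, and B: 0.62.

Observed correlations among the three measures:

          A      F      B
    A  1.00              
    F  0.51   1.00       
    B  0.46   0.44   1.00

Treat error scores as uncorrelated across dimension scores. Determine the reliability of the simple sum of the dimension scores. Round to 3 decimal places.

0.849

Var(A+F+B) = 3 + 2·[0.51 + 0.46 + 0.44] = 3 + 2.82 = 5.82.
Under uncorrelated errors the observed covariances equal the true-score covariances, so only the own-variance terms attenuate.
True-score variance = [0.59 + 0.91 + 0.62] + 2.82 = 2.12 + 2.82 = 4.94.
Reliability = 4.94 / 5.82 = 0.849.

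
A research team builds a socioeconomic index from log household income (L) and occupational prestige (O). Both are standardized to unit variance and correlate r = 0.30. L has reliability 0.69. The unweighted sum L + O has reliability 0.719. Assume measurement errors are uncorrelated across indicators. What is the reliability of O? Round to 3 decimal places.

0.579

Var(L+O) = 2 + 2·0.30 = 2.600.
True-score variance = ρ_L + ρ_O + 2·0.30, so 0.719 = (0.69 + ρ_O + 0.60) / 2.600.
ρ_O = 0.719·2.600 − 0.69 − 0.60 = 0.579.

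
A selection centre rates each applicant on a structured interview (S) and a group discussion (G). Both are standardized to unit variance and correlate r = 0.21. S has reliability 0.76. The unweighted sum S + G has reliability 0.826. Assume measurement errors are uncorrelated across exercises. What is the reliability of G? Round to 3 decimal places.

0.819

Var(S+G) = 2 + 2·0.21 = 2.420.
True-score variance = ρ_S + ρ_G + 2·0.21, so 0.826 = (0.76 + ρ_G + 0.42) / 2.420.
ρ_G = 0.826·2.420 − 0.76 − 0.42 = 0.819.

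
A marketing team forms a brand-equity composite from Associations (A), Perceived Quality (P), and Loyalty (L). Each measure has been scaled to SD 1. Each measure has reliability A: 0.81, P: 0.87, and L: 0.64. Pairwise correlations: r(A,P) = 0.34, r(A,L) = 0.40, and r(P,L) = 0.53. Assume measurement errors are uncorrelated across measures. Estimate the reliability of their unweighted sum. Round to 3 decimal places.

Var(A+P+L) = 3 + 2·[0.34 + 0.40 + 0.53] = 3 + 2.54 = 5.54.
Under uncorrelated errors the observed covariances equal the true-score covariances, so only the own-variance terms attenuate.
True-score variance = [0.81 + 0.87 + 0.64] + 2.54 = 2.32 + 2.54 = 4.86.
Reliability = 4.86 / 5.54 = 0.877.

0.877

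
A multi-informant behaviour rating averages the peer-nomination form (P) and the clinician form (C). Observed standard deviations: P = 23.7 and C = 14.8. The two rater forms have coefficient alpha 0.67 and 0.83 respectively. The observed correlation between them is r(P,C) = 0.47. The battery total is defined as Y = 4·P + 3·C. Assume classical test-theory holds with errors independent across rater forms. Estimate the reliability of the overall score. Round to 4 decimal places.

0.7787

Var(Y) = 4²·23.7² + 3²·14.8² + 2·[12·23.7·14.8·0.47] = 10958.4 + 3956.57 = 14915.
With uncorrelated errors the cross-covariances are all true-score covariance, so they carry over unchanged; only the diagonal terms shrink to ρᵢσᵢ².
True-score variance = [4²·23.7²·0.67 + 3²·14.8²·0.83] + 3956.57 = 7657.55 + 3956.57 = 11614.1.
Reliability = 11614.1 / 14915 = 0.7787.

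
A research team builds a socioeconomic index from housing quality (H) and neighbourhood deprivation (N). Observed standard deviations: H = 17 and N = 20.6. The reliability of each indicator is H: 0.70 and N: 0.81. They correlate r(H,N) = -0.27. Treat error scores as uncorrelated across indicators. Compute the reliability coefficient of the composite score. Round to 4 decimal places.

0.6808

Var(H+N) = 17² + 20.6² + 2·[17·20.6·(-0.27)] = 713.36 − 189.108 = 524.252.
Because errors are independent across components, Cov(Tᵢ,Tⱼ) = Cov(Xᵢ,Xⱼ); the off-diagonal part of the true-score variance is the same as above.
True-score variance = [17²·0.70 + 20.6²·0.81] − 189.108 = 546.032 − 189.108 = 356.924.
Reliability = 356.924 / 524.252 = 0.6808.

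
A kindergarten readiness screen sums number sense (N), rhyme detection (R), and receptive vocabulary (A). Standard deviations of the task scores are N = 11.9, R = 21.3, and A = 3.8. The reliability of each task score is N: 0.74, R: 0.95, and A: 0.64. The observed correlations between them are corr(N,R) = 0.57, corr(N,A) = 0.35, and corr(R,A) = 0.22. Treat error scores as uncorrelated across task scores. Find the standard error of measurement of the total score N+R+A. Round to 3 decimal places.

Var(total) = 609.74 + 356.223 = 965.963.
True-score variance = 545.038 + 356.223 = 901.262, so reliability = 0.9330.
Error variance = 965.963 − 901.262 = 64.7015; SEM = √64.7015 = 8.044.

8.044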